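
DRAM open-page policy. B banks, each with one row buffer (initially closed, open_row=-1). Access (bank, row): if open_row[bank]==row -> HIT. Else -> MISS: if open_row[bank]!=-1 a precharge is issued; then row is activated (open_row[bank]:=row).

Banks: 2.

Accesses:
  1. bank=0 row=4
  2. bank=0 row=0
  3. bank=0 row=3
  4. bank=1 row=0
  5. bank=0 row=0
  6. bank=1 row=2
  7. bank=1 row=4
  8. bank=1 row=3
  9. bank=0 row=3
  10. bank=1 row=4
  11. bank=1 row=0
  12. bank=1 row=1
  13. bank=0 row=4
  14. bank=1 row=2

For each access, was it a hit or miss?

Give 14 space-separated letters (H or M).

Acc 1: bank0 row4 -> MISS (open row4); precharges=0
Acc 2: bank0 row0 -> MISS (open row0); precharges=1
Acc 3: bank0 row3 -> MISS (open row3); precharges=2
Acc 4: bank1 row0 -> MISS (open row0); precharges=2
Acc 5: bank0 row0 -> MISS (open row0); precharges=3
Acc 6: bank1 row2 -> MISS (open row2); precharges=4
Acc 7: bank1 row4 -> MISS (open row4); precharges=5
Acc 8: bank1 row3 -> MISS (open row3); precharges=6
Acc 9: bank0 row3 -> MISS (open row3); precharges=7
Acc 10: bank1 row4 -> MISS (open row4); precharges=8
Acc 11: bank1 row0 -> MISS (open row0); precharges=9
Acc 12: bank1 row1 -> MISS (open row1); precharges=10
Acc 13: bank0 row4 -> MISS (open row4); precharges=11
Acc 14: bank1 row2 -> MISS (open row2); precharges=12

Answer: M M M M M M M M M M M M M M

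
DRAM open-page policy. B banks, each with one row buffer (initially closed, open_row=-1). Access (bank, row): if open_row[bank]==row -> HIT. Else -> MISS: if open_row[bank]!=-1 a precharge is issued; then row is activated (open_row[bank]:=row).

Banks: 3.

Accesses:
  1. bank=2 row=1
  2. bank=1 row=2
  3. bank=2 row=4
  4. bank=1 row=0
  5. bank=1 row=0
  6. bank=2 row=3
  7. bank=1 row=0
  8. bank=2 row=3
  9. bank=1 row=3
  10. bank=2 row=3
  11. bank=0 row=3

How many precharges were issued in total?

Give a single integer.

Answer: 4

Derivation:
Acc 1: bank2 row1 -> MISS (open row1); precharges=0
Acc 2: bank1 row2 -> MISS (open row2); precharges=0
Acc 3: bank2 row4 -> MISS (open row4); precharges=1
Acc 4: bank1 row0 -> MISS (open row0); precharges=2
Acc 5: bank1 row0 -> HIT
Acc 6: bank2 row3 -> MISS (open row3); precharges=3
Acc 7: bank1 row0 -> HIT
Acc 8: bank2 row3 -> HIT
Acc 9: bank1 row3 -> MISS (open row3); precharges=4
Acc 10: bank2 row3 -> HIT
Acc 11: bank0 row3 -> MISS (open row3); precharges=4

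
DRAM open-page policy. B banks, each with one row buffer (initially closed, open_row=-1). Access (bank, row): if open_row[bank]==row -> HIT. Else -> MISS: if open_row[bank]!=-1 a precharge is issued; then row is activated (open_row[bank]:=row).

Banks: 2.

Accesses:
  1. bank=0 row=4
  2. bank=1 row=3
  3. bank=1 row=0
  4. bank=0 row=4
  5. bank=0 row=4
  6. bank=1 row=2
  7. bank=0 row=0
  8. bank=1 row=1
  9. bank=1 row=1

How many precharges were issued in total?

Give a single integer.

Answer: 4

Derivation:
Acc 1: bank0 row4 -> MISS (open row4); precharges=0
Acc 2: bank1 row3 -> MISS (open row3); precharges=0
Acc 3: bank1 row0 -> MISS (open row0); precharges=1
Acc 4: bank0 row4 -> HIT
Acc 5: bank0 row4 -> HIT
Acc 6: bank1 row2 -> MISS (open row2); precharges=2
Acc 7: bank0 row0 -> MISS (open row0); precharges=3
Acc 8: bank1 row1 -> MISS (open row1); precharges=4
Acc 9: bank1 row1 -> HIT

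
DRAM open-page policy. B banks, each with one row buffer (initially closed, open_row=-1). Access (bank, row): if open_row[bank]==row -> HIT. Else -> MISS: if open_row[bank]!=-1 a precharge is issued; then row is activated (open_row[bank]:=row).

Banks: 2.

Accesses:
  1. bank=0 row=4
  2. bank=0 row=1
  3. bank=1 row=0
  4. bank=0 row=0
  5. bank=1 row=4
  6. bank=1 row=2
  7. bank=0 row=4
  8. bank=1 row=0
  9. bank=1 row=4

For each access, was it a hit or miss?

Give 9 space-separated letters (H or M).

Acc 1: bank0 row4 -> MISS (open row4); precharges=0
Acc 2: bank0 row1 -> MISS (open row1); precharges=1
Acc 3: bank1 row0 -> MISS (open row0); precharges=1
Acc 4: bank0 row0 -> MISS (open row0); precharges=2
Acc 5: bank1 row4 -> MISS (open row4); precharges=3
Acc 6: bank1 row2 -> MISS (open row2); precharges=4
Acc 7: bank0 row4 -> MISS (open row4); precharges=5
Acc 8: bank1 row0 -> MISS (open row0); precharges=6
Acc 9: bank1 row4 -> MISS (open row4); precharges=7

Answer: M M M M M M M M M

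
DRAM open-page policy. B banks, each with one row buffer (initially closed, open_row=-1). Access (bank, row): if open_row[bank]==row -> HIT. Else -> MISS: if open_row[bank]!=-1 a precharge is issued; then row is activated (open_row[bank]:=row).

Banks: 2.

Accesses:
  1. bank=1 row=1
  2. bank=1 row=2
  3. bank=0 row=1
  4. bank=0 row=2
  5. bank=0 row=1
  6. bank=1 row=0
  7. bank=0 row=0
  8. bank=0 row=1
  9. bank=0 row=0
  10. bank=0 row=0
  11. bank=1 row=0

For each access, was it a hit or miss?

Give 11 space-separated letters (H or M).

Answer: M M M M M M M M M H H

Derivation:
Acc 1: bank1 row1 -> MISS (open row1); precharges=0
Acc 2: bank1 row2 -> MISS (open row2); precharges=1
Acc 3: bank0 row1 -> MISS (open row1); precharges=1
Acc 4: bank0 row2 -> MISS (open row2); precharges=2
Acc 5: bank0 row1 -> MISS (open row1); precharges=3
Acc 6: bank1 row0 -> MISS (open row0); precharges=4
Acc 7: bank0 row0 -> MISS (open row0); precharges=5
Acc 8: bank0 row1 -> MISS (open row1); precharges=6
Acc 9: bank0 row0 -> MISS (open row0); precharges=7
Acc 10: bank0 row0 -> HIT
Acc 11: bank1 row0 -> HIT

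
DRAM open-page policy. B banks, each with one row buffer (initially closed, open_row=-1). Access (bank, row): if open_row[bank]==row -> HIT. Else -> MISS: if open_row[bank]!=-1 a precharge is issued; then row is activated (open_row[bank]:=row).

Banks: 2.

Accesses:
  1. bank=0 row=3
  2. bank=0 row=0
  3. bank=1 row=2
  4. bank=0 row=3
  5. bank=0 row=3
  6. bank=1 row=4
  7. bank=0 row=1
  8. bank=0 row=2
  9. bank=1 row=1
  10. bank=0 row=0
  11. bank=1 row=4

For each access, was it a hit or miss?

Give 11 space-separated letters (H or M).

Acc 1: bank0 row3 -> MISS (open row3); precharges=0
Acc 2: bank0 row0 -> MISS (open row0); precharges=1
Acc 3: bank1 row2 -> MISS (open row2); precharges=1
Acc 4: bank0 row3 -> MISS (open row3); precharges=2
Acc 5: bank0 row3 -> HIT
Acc 6: bank1 row4 -> MISS (open row4); precharges=3
Acc 7: bank0 row1 -> MISS (open row1); precharges=4
Acc 8: bank0 row2 -> MISS (open row2); precharges=5
Acc 9: bank1 row1 -> MISS (open row1); precharges=6
Acc 10: bank0 row0 -> MISS (open row0); precharges=7
Acc 11: bank1 row4 -> MISS (open row4); precharges=8

Answer: M M M M H M M M M M M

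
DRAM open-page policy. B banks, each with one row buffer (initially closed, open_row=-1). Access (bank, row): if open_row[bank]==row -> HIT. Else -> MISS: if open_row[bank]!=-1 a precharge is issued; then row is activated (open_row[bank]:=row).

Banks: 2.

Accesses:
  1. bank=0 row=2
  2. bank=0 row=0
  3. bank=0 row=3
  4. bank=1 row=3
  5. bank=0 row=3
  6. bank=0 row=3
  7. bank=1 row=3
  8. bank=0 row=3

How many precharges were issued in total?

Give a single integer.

Acc 1: bank0 row2 -> MISS (open row2); precharges=0
Acc 2: bank0 row0 -> MISS (open row0); precharges=1
Acc 3: bank0 row3 -> MISS (open row3); precharges=2
Acc 4: bank1 row3 -> MISS (open row3); precharges=2
Acc 5: bank0 row3 -> HIT
Acc 6: bank0 row3 -> HIT
Acc 7: bank1 row3 -> HIT
Acc 8: bank0 row3 -> HIT

Answer: 2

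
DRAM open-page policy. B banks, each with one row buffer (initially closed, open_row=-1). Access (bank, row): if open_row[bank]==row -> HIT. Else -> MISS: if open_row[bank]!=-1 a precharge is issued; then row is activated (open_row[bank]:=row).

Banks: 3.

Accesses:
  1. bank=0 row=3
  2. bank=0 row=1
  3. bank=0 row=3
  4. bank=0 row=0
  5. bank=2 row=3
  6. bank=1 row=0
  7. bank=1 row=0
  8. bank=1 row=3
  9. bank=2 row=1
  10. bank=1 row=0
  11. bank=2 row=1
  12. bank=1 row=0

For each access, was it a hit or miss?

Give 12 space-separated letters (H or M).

Answer: M M M M M M H M M M H H

Derivation:
Acc 1: bank0 row3 -> MISS (open row3); precharges=0
Acc 2: bank0 row1 -> MISS (open row1); precharges=1
Acc 3: bank0 row3 -> MISS (open row3); precharges=2
Acc 4: bank0 row0 -> MISS (open row0); precharges=3
Acc 5: bank2 row3 -> MISS (open row3); precharges=3
Acc 6: bank1 row0 -> MISS (open row0); precharges=3
Acc 7: bank1 row0 -> HIT
Acc 8: bank1 row3 -> MISS (open row3); precharges=4
Acc 9: bank2 row1 -> MISS (open row1); precharges=5
Acc 10: bank1 row0 -> MISS (open row0); precharges=6
Acc 11: bank2 row1 -> HIT
Acc 12: bank1 row0 -> HIT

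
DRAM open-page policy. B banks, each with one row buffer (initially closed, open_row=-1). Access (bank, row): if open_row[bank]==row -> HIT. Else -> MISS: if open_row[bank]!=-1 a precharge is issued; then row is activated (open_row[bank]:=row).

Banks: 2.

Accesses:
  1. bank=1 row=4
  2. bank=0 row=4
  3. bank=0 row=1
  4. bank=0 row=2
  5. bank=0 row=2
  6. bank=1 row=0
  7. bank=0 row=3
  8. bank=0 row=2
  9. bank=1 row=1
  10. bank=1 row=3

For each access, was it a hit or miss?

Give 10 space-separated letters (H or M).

Acc 1: bank1 row4 -> MISS (open row4); precharges=0
Acc 2: bank0 row4 -> MISS (open row4); precharges=0
Acc 3: bank0 row1 -> MISS (open row1); precharges=1
Acc 4: bank0 row2 -> MISS (open row2); precharges=2
Acc 5: bank0 row2 -> HIT
Acc 6: bank1 row0 -> MISS (open row0); precharges=3
Acc 7: bank0 row3 -> MISS (open row3); precharges=4
Acc 8: bank0 row2 -> MISS (open row2); precharges=5
Acc 9: bank1 row1 -> MISS (open row1); precharges=6
Acc 10: bank1 row3 -> MISS (open row3); precharges=7

Answer: M M M M H M M M M M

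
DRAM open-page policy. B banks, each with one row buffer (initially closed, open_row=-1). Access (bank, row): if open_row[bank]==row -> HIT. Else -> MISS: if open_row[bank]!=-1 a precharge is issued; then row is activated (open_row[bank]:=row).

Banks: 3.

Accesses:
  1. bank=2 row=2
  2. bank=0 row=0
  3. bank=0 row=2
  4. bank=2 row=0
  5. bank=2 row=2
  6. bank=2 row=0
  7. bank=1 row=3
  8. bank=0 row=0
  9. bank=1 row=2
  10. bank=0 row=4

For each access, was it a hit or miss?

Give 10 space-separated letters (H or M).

Acc 1: bank2 row2 -> MISS (open row2); precharges=0
Acc 2: bank0 row0 -> MISS (open row0); precharges=0
Acc 3: bank0 row2 -> MISS (open row2); precharges=1
Acc 4: bank2 row0 -> MISS (open row0); precharges=2
Acc 5: bank2 row2 -> MISS (open row2); precharges=3
Acc 6: bank2 row0 -> MISS (open row0); precharges=4
Acc 7: bank1 row3 -> MISS (open row3); precharges=4
Acc 8: bank0 row0 -> MISS (open row0); precharges=5
Acc 9: bank1 row2 -> MISS (open row2); precharges=6
Acc 10: bank0 row4 -> MISS (open row4); precharges=7

Answer: M M M M M M M M M M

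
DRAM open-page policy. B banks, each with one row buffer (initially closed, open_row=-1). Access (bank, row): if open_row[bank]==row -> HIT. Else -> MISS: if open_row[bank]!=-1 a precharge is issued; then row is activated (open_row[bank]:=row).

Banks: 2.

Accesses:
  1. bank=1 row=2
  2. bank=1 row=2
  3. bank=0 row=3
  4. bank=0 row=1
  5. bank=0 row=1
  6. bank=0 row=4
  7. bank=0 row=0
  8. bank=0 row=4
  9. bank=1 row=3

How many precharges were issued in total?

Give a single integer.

Answer: 5

Derivation:
Acc 1: bank1 row2 -> MISS (open row2); precharges=0
Acc 2: bank1 row2 -> HIT
Acc 3: bank0 row3 -> MISS (open row3); precharges=0
Acc 4: bank0 row1 -> MISS (open row1); precharges=1
Acc 5: bank0 row1 -> HIT
Acc 6: bank0 row4 -> MISS (open row4); precharges=2
Acc 7: bank0 row0 -> MISS (open row0); precharges=3
Acc 8: bank0 row4 -> MISS (open row4); precharges=4
Acc 9: bank1 row3 -> MISS (open row3); precharges=5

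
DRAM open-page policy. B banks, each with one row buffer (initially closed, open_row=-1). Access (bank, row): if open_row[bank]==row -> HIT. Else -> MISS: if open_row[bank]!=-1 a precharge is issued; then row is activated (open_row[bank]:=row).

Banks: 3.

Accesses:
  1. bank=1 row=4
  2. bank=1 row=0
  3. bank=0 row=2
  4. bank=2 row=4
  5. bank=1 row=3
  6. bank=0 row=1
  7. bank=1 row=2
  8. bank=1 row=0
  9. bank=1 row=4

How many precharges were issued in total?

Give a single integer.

Answer: 6

Derivation:
Acc 1: bank1 row4 -> MISS (open row4); precharges=0
Acc 2: bank1 row0 -> MISS (open row0); precharges=1
Acc 3: bank0 row2 -> MISS (open row2); precharges=1
Acc 4: bank2 row4 -> MISS (open row4); precharges=1
Acc 5: bank1 row3 -> MISS (open row3); precharges=2
Acc 6: bank0 row1 -> MISS (open row1); precharges=3
Acc 7: bank1 row2 -> MISS (open row2); precharges=4
Acc 8: bank1 row0 -> MISS (open row0); precharges=5
Acc 9: bank1 row4 -> MISS (open row4); precharges=6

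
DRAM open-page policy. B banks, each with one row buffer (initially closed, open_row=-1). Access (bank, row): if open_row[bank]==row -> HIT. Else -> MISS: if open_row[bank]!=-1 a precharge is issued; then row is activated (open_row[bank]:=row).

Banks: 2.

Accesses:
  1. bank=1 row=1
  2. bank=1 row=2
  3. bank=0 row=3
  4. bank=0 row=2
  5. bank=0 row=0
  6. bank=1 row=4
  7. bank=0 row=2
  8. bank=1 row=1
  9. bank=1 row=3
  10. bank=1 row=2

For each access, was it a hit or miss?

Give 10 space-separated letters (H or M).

Acc 1: bank1 row1 -> MISS (open row1); precharges=0
Acc 2: bank1 row2 -> MISS (open row2); precharges=1
Acc 3: bank0 row3 -> MISS (open row3); precharges=1
Acc 4: bank0 row2 -> MISS (open row2); precharges=2
Acc 5: bank0 row0 -> MISS (open row0); precharges=3
Acc 6: bank1 row4 -> MISS (open row4); precharges=4
Acc 7: bank0 row2 -> MISS (open row2); precharges=5
Acc 8: bank1 row1 -> MISS (open row1); precharges=6
Acc 9: bank1 row3 -> MISS (open row3); precharges=7
Acc 10: bank1 row2 -> MISS (open row2); precharges=8

Answer: M M M M M M M M M M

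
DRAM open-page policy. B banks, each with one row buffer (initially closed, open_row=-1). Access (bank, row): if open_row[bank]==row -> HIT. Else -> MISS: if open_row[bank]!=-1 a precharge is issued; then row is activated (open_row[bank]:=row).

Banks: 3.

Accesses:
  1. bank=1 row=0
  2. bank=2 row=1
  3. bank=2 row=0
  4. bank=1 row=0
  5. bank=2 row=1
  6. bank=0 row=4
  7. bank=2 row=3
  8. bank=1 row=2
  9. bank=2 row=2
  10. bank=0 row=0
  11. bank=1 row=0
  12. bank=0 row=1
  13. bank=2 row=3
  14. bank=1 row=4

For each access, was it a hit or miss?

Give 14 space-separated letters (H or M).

Acc 1: bank1 row0 -> MISS (open row0); precharges=0
Acc 2: bank2 row1 -> MISS (open row1); precharges=0
Acc 3: bank2 row0 -> MISS (open row0); precharges=1
Acc 4: bank1 row0 -> HIT
Acc 5: bank2 row1 -> MISS (open row1); precharges=2
Acc 6: bank0 row4 -> MISS (open row4); precharges=2
Acc 7: bank2 row3 -> MISS (open row3); precharges=3
Acc 8: bank1 row2 -> MISS (open row2); precharges=4
Acc 9: bank2 row2 -> MISS (open row2); precharges=5
Acc 10: bank0 row0 -> MISS (open row0); precharges=6
Acc 11: bank1 row0 -> MISS (open row0); precharges=7
Acc 12: bank0 row1 -> MISS (open row1); precharges=8
Acc 13: bank2 row3 -> MISS (open row3); precharges=9
Acc 14: bank1 row4 -> MISS (open row4); precharges=10

Answer: M M M H M M M M M M M M M M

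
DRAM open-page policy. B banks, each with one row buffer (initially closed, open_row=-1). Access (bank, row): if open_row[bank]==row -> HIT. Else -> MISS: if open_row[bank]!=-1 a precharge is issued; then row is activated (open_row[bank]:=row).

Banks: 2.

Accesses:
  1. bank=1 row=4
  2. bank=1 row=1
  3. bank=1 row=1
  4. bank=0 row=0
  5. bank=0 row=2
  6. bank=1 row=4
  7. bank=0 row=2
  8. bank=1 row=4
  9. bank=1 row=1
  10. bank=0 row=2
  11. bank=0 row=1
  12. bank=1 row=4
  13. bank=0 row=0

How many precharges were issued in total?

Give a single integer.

Answer: 7

Derivation:
Acc 1: bank1 row4 -> MISS (open row4); precharges=0
Acc 2: bank1 row1 -> MISS (open row1); precharges=1
Acc 3: bank1 row1 -> HIT
Acc 4: bank0 row0 -> MISS (open row0); precharges=1
Acc 5: bank0 row2 -> MISS (open row2); precharges=2
Acc 6: bank1 row4 -> MISS (open row4); precharges=3
Acc 7: bank0 row2 -> HIT
Acc 8: bank1 row4 -> HIT
Acc 9: bank1 row1 -> MISS (open row1); precharges=4
Acc 10: bank0 row2 -> HIT
Acc 11: bank0 row1 -> MISS (open row1); precharges=5
Acc 12: bank1 row4 -> MISS (open row4); precharges=6
Acc 13: bank0 row0 -> MISS (open row0); precharges=7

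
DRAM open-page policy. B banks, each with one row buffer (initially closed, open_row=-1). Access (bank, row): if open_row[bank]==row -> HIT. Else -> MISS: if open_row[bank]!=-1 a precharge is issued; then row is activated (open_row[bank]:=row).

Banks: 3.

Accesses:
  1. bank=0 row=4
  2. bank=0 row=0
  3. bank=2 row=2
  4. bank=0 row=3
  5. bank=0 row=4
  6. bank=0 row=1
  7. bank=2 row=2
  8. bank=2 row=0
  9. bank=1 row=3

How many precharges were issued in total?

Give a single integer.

Answer: 5

Derivation:
Acc 1: bank0 row4 -> MISS (open row4); precharges=0
Acc 2: bank0 row0 -> MISS (open row0); precharges=1
Acc 3: bank2 row2 -> MISS (open row2); precharges=1
Acc 4: bank0 row3 -> MISS (open row3); precharges=2
Acc 5: bank0 row4 -> MISS (open row4); precharges=3
Acc 6: bank0 row1 -> MISS (open row1); precharges=4
Acc 7: bank2 row2 -> HIT
Acc 8: bank2 row0 -> MISS (open row0); precharges=5
Acc 9: bank1 row3 -> MISS (open row3); precharges=5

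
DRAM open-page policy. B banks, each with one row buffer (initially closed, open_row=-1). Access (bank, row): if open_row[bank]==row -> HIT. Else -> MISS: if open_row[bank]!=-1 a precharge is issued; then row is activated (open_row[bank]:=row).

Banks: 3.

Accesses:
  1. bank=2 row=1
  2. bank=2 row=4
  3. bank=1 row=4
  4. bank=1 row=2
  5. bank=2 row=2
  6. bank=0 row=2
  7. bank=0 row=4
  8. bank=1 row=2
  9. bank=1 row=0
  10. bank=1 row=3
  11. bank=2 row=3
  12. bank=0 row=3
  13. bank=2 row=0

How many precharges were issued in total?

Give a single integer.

Answer: 9

Derivation:
Acc 1: bank2 row1 -> MISS (open row1); precharges=0
Acc 2: bank2 row4 -> MISS (open row4); precharges=1
Acc 3: bank1 row4 -> MISS (open row4); precharges=1
Acc 4: bank1 row2 -> MISS (open row2); precharges=2
Acc 5: bank2 row2 -> MISS (open row2); precharges=3
Acc 6: bank0 row2 -> MISS (open row2); precharges=3
Acc 7: bank0 row4 -> MISS (open row4); precharges=4
Acc 8: bank1 row2 -> HIT
Acc 9: bank1 row0 -> MISS (open row0); precharges=5
Acc 10: bank1 row3 -> MISS (open row3); precharges=6
Acc 11: bank2 row3 -> MISS (open row3); precharges=7
Acc 12: bank0 row3 -> MISS (open row3); precharges=8
Acc 13: bank2 row0 -> MISS (open row0); precharges=9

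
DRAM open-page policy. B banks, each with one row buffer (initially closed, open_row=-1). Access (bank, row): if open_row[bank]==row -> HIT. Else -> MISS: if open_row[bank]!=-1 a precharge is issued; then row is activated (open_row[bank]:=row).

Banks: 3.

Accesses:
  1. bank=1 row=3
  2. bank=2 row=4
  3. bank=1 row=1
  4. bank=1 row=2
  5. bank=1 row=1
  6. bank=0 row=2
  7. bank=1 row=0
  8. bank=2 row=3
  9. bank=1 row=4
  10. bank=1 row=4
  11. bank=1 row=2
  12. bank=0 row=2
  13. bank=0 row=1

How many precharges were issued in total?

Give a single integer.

Acc 1: bank1 row3 -> MISS (open row3); precharges=0
Acc 2: bank2 row4 -> MISS (open row4); precharges=0
Acc 3: bank1 row1 -> MISS (open row1); precharges=1
Acc 4: bank1 row2 -> MISS (open row2); precharges=2
Acc 5: bank1 row1 -> MISS (open row1); precharges=3
Acc 6: bank0 row2 -> MISS (open row2); precharges=3
Acc 7: bank1 row0 -> MISS (open row0); precharges=4
Acc 8: bank2 row3 -> MISS (open row3); precharges=5
Acc 9: bank1 row4 -> MISS (open row4); precharges=6
Acc 10: bank1 row4 -> HIT
Acc 11: bank1 row2 -> MISS (open row2); precharges=7
Acc 12: bank0 row2 -> HIT
Acc 13: bank0 row1 -> MISS (open row1); precharges=8

Answer: 8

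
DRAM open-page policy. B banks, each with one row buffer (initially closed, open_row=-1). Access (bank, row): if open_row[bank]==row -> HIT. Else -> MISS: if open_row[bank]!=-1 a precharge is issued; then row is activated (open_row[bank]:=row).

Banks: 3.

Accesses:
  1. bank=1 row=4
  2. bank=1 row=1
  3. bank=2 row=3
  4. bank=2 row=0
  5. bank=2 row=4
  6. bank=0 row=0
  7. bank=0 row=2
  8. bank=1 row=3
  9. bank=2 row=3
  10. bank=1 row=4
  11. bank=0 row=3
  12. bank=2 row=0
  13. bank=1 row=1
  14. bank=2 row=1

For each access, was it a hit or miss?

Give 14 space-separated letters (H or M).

Answer: M M M M M M M M M M M M M M

Derivation:
Acc 1: bank1 row4 -> MISS (open row4); precharges=0
Acc 2: bank1 row1 -> MISS (open row1); precharges=1
Acc 3: bank2 row3 -> MISS (open row3); precharges=1
Acc 4: bank2 row0 -> MISS (open row0); precharges=2
Acc 5: bank2 row4 -> MISS (open row4); precharges=3
Acc 6: bank0 row0 -> MISS (open row0); precharges=3
Acc 7: bank0 row2 -> MISS (open row2); precharges=4
Acc 8: bank1 row3 -> MISS (open row3); precharges=5
Acc 9: bank2 row3 -> MISS (open row3); precharges=6
Acc 10: bank1 row4 -> MISS (open row4); precharges=7
Acc 11: bank0 row3 -> MISS (open row3); precharges=8
Acc 12: bank2 row0 -> MISS (open row0); precharges=9
Acc 13: bank1 row1 -> MISS (open row1); precharges=10
Acc 14: bank2 row1 -> MISS (open row1); precharges=11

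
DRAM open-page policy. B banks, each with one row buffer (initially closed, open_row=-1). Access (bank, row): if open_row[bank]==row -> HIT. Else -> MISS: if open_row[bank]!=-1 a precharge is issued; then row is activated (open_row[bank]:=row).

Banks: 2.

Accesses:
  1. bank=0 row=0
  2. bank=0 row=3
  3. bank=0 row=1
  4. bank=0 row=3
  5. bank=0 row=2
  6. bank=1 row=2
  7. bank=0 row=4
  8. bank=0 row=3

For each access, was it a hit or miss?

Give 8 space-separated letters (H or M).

Acc 1: bank0 row0 -> MISS (open row0); precharges=0
Acc 2: bank0 row3 -> MISS (open row3); precharges=1
Acc 3: bank0 row1 -> MISS (open row1); precharges=2
Acc 4: bank0 row3 -> MISS (open row3); precharges=3
Acc 5: bank0 row2 -> MISS (open row2); precharges=4
Acc 6: bank1 row2 -> MISS (open row2); precharges=4
Acc 7: bank0 row4 -> MISS (open row4); precharges=5
Acc 8: bank0 row3 -> MISS (open row3); precharges=6

Answer: M M M M M M M M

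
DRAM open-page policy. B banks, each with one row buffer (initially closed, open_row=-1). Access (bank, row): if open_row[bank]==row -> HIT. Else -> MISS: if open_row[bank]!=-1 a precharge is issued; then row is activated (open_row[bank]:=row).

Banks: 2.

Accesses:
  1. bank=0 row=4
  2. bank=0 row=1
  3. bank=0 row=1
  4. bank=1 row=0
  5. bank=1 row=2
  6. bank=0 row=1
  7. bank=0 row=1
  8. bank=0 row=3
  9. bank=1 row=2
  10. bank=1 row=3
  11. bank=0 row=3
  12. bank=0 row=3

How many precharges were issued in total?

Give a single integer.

Answer: 4

Derivation:
Acc 1: bank0 row4 -> MISS (open row4); precharges=0
Acc 2: bank0 row1 -> MISS (open row1); precharges=1
Acc 3: bank0 row1 -> HIT
Acc 4: bank1 row0 -> MISS (open row0); precharges=1
Acc 5: bank1 row2 -> MISS (open row2); precharges=2
Acc 6: bank0 row1 -> HIT
Acc 7: bank0 row1 -> HIT
Acc 8: bank0 row3 -> MISS (open row3); precharges=3
Acc 9: bank1 row2 -> HIT
Acc 10: bank1 row3 -> MISS (open row3); precharges=4
Acc 11: bank0 row3 -> HIT
Acc 12: bank0 row3 -> HIT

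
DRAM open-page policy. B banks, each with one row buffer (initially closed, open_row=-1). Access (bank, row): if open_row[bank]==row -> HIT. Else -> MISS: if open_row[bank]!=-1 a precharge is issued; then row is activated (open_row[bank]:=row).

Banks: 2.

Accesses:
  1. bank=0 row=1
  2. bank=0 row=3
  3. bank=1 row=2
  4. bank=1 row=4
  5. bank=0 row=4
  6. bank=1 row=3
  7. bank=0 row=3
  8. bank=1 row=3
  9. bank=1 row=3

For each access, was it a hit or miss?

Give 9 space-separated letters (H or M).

Answer: M M M M M M M H H

Derivation:
Acc 1: bank0 row1 -> MISS (open row1); precharges=0
Acc 2: bank0 row3 -> MISS (open row3); precharges=1
Acc 3: bank1 row2 -> MISS (open row2); precharges=1
Acc 4: bank1 row4 -> MISS (open row4); precharges=2
Acc 5: bank0 row4 -> MISS (open row4); precharges=3
Acc 6: bank1 row3 -> MISS (open row3); precharges=4
Acc 7: bank0 row3 -> MISS (open row3); precharges=5
Acc 8: bank1 row3 -> HIT
Acc 9: bank1 row3 -> HIT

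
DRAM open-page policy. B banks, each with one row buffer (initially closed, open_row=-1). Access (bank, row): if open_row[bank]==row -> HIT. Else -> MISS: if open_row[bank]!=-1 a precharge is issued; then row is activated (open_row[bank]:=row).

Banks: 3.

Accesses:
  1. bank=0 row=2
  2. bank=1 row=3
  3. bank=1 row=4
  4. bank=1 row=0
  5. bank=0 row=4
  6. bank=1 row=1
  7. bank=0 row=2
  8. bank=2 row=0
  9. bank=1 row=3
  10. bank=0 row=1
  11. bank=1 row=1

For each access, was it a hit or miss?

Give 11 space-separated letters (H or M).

Acc 1: bank0 row2 -> MISS (open row2); precharges=0
Acc 2: bank1 row3 -> MISS (open row3); precharges=0
Acc 3: bank1 row4 -> MISS (open row4); precharges=1
Acc 4: bank1 row0 -> MISS (open row0); precharges=2
Acc 5: bank0 row4 -> MISS (open row4); precharges=3
Acc 6: bank1 row1 -> MISS (open row1); precharges=4
Acc 7: bank0 row2 -> MISS (open row2); precharges=5
Acc 8: bank2 row0 -> MISS (open row0); precharges=5
Acc 9: bank1 row3 -> MISS (open row3); precharges=6
Acc 10: bank0 row1 -> MISS (open row1); precharges=7
Acc 11: bank1 row1 -> MISS (open row1); precharges=8

Answer: M M M M M M M M M M M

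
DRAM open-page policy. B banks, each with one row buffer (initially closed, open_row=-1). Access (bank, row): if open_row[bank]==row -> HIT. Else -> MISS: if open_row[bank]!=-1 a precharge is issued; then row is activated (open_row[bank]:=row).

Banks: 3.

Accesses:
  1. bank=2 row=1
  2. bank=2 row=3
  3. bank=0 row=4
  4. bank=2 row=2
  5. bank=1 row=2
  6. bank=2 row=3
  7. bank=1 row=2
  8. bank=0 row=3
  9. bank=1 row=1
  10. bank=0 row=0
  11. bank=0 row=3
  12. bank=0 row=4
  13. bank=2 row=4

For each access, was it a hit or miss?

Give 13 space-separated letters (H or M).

Acc 1: bank2 row1 -> MISS (open row1); precharges=0
Acc 2: bank2 row3 -> MISS (open row3); precharges=1
Acc 3: bank0 row4 -> MISS (open row4); precharges=1
Acc 4: bank2 row2 -> MISS (open row2); precharges=2
Acc 5: bank1 row2 -> MISS (open row2); precharges=2
Acc 6: bank2 row3 -> MISS (open row3); precharges=3
Acc 7: bank1 row2 -> HIT
Acc 8: bank0 row3 -> MISS (open row3); precharges=4
Acc 9: bank1 row1 -> MISS (open row1); precharges=5
Acc 10: bank0 row0 -> MISS (open row0); precharges=6
Acc 11: bank0 row3 -> MISS (open row3); precharges=7
Acc 12: bank0 row4 -> MISS (open row4); precharges=8
Acc 13: bank2 row4 -> MISS (open row4); precharges=9

Answer: M M M M M M H M M M M M M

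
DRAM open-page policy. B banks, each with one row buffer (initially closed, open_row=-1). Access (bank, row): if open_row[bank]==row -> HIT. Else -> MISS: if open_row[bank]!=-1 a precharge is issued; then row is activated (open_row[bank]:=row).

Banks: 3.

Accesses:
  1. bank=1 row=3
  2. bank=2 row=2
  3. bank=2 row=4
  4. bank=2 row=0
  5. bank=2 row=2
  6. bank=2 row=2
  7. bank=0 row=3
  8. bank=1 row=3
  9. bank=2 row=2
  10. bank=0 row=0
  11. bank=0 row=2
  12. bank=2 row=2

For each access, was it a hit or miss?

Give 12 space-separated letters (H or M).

Acc 1: bank1 row3 -> MISS (open row3); precharges=0
Acc 2: bank2 row2 -> MISS (open row2); precharges=0
Acc 3: bank2 row4 -> MISS (open row4); precharges=1
Acc 4: bank2 row0 -> MISS (open row0); precharges=2
Acc 5: bank2 row2 -> MISS (open row2); precharges=3
Acc 6: bank2 row2 -> HIT
Acc 7: bank0 row3 -> MISS (open row3); precharges=3
Acc 8: bank1 row3 -> HIT
Acc 9: bank2 row2 -> HIT
Acc 10: bank0 row0 -> MISS (open row0); precharges=4
Acc 11: bank0 row2 -> MISS (open row2); precharges=5
Acc 12: bank2 row2 -> HIT

Answer: M M M M M H M H H M M H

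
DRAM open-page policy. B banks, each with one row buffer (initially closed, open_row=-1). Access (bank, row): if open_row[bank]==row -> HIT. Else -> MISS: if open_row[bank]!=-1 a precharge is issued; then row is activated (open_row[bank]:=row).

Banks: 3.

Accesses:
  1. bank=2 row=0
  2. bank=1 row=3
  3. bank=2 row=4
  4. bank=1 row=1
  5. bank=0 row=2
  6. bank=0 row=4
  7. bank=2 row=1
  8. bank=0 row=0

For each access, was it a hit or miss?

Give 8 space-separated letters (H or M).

Acc 1: bank2 row0 -> MISS (open row0); precharges=0
Acc 2: bank1 row3 -> MISS (open row3); precharges=0
Acc 3: bank2 row4 -> MISS (open row4); precharges=1
Acc 4: bank1 row1 -> MISS (open row1); precharges=2
Acc 5: bank0 row2 -> MISS (open row2); precharges=2
Acc 6: bank0 row4 -> MISS (open row4); precharges=3
Acc 7: bank2 row1 -> MISS (open row1); precharges=4
Acc 8: bank0 row0 -> MISS (open row0); precharges=5

Answer: M M M M M M M M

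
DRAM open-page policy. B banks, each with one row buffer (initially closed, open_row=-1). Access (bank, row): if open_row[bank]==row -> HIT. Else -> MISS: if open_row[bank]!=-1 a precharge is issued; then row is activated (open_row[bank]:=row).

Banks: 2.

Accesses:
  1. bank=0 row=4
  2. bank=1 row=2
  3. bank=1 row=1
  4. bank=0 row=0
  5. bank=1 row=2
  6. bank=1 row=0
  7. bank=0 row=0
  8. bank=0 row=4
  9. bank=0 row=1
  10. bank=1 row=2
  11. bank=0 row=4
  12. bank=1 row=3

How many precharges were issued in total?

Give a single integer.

Answer: 9

Derivation:
Acc 1: bank0 row4 -> MISS (open row4); precharges=0
Acc 2: bank1 row2 -> MISS (open row2); precharges=0
Acc 3: bank1 row1 -> MISS (open row1); precharges=1
Acc 4: bank0 row0 -> MISS (open row0); precharges=2
Acc 5: bank1 row2 -> MISS (open row2); precharges=3
Acc 6: bank1 row0 -> MISS (open row0); precharges=4
Acc 7: bank0 row0 -> HIT
Acc 8: bank0 row4 -> MISS (open row4); precharges=5
Acc 9: bank0 row1 -> MISS (open row1); precharges=6
Acc 10: bank1 row2 -> MISS (open row2); precharges=7
Acc 11: bank0 row4 -> MISS (open row4); precharges=8
Acc 12: bank1 row3 -> MISS (open row3); precharges=9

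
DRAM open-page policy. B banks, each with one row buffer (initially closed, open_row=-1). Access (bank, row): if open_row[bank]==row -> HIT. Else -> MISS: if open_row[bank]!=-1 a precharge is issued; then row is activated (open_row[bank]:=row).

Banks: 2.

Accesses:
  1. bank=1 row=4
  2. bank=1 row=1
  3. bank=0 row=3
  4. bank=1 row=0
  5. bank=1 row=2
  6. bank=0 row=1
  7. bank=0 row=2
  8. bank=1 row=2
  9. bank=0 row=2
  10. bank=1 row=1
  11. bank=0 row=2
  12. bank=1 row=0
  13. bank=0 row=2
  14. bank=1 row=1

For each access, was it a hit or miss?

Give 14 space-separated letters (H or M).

Answer: M M M M M M M H H M H M H M

Derivation:
Acc 1: bank1 row4 -> MISS (open row4); precharges=0
Acc 2: bank1 row1 -> MISS (open row1); precharges=1
Acc 3: bank0 row3 -> MISS (open row3); precharges=1
Acc 4: bank1 row0 -> MISS (open row0); precharges=2
Acc 5: bank1 row2 -> MISS (open row2); precharges=3
Acc 6: bank0 row1 -> MISS (open row1); precharges=4
Acc 7: bank0 row2 -> MISS (open row2); precharges=5
Acc 8: bank1 row2 -> HIT
Acc 9: bank0 row2 -> HIT
Acc 10: bank1 row1 -> MISS (open row1); precharges=6
Acc 11: bank0 row2 -> HIT
Acc 12: bank1 row0 -> MISS (open row0); precharges=7
Acc 13: bank0 row2 -> HIT
Acc 14: bank1 row1 -> MISS (open row1); precharges=8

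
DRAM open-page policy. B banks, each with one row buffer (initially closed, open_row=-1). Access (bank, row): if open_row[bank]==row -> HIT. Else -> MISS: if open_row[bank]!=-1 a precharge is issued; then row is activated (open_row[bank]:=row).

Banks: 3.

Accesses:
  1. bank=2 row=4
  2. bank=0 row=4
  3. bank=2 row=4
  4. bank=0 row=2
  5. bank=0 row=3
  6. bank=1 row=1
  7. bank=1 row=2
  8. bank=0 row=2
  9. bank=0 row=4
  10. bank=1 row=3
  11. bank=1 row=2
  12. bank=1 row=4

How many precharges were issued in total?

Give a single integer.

Acc 1: bank2 row4 -> MISS (open row4); precharges=0
Acc 2: bank0 row4 -> MISS (open row4); precharges=0
Acc 3: bank2 row4 -> HIT
Acc 4: bank0 row2 -> MISS (open row2); precharges=1
Acc 5: bank0 row3 -> MISS (open row3); precharges=2
Acc 6: bank1 row1 -> MISS (open row1); precharges=2
Acc 7: bank1 row2 -> MISS (open row2); precharges=3
Acc 8: bank0 row2 -> MISS (open row2); precharges=4
Acc 9: bank0 row4 -> MISS (open row4); precharges=5
Acc 10: bank1 row3 -> MISS (open row3); precharges=6
Acc 11: bank1 row2 -> MISS (open row2); precharges=7
Acc 12: bank1 row4 -> MISS (open row4); precharges=8

Answer: 8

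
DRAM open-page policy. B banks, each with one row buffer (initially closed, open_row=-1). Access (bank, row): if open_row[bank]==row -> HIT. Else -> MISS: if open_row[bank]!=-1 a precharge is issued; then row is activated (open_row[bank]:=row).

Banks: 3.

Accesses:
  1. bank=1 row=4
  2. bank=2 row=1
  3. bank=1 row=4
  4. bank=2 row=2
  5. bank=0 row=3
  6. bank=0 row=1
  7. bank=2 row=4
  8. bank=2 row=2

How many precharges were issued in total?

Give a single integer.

Acc 1: bank1 row4 -> MISS (open row4); precharges=0
Acc 2: bank2 row1 -> MISS (open row1); precharges=0
Acc 3: bank1 row4 -> HIT
Acc 4: bank2 row2 -> MISS (open row2); precharges=1
Acc 5: bank0 row3 -> MISS (open row3); precharges=1
Acc 6: bank0 row1 -> MISS (open row1); precharges=2
Acc 7: bank2 row4 -> MISS (open row4); precharges=3
Acc 8: bank2 row2 -> MISS (open row2); precharges=4

Answer: 4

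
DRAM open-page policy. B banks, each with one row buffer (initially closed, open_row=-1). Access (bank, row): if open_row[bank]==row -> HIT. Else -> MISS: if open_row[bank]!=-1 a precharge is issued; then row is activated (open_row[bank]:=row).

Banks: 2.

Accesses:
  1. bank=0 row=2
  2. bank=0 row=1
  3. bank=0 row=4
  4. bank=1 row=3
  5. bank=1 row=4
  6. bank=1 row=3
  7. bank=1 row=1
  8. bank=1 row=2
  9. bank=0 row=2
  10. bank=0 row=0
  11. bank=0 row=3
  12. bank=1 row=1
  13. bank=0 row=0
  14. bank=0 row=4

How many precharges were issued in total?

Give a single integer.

Answer: 12

Derivation:
Acc 1: bank0 row2 -> MISS (open row2); precharges=0
Acc 2: bank0 row1 -> MISS (open row1); precharges=1
Acc 3: bank0 row4 -> MISS (open row4); precharges=2
Acc 4: bank1 row3 -> MISS (open row3); precharges=2
Acc 5: bank1 row4 -> MISS (open row4); precharges=3
Acc 6: bank1 row3 -> MISS (open row3); precharges=4
Acc 7: bank1 row1 -> MISS (open row1); precharges=5
Acc 8: bank1 row2 -> MISS (open row2); precharges=6
Acc 9: bank0 row2 -> MISS (open row2); precharges=7
Acc 10: bank0 row0 -> MISS (open row0); precharges=8
Acc 11: bank0 row3 -> MISS (open row3); precharges=9
Acc 12: bank1 row1 -> MISS (open row1); precharges=10
Acc 13: bank0 row0 -> MISS (open row0); precharges=11
Acc 14: bank0 row4 -> MISS (open row4); precharges=12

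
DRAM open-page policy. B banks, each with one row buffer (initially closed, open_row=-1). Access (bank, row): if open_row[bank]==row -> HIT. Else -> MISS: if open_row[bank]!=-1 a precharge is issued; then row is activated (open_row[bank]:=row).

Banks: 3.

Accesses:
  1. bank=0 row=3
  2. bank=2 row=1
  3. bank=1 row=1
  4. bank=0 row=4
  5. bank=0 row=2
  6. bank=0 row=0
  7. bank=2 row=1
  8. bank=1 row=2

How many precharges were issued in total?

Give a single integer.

Answer: 4

Derivation:
Acc 1: bank0 row3 -> MISS (open row3); precharges=0
Acc 2: bank2 row1 -> MISS (open row1); precharges=0
Acc 3: bank1 row1 -> MISS (open row1); precharges=0
Acc 4: bank0 row4 -> MISS (open row4); precharges=1
Acc 5: bank0 row2 -> MISS (open row2); precharges=2
Acc 6: bank0 row0 -> MISS (open row0); precharges=3
Acc 7: bank2 row1 -> HIT
Acc 8: bank1 row2 -> MISS (open row2); precharges=4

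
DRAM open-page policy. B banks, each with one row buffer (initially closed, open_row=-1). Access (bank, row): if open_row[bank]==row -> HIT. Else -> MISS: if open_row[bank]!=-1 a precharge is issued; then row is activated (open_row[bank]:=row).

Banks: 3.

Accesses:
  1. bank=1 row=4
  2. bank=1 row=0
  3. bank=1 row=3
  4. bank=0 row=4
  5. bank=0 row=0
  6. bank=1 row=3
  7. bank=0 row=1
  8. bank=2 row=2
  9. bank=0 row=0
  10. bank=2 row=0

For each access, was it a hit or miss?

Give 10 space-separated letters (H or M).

Acc 1: bank1 row4 -> MISS (open row4); precharges=0
Acc 2: bank1 row0 -> MISS (open row0); precharges=1
Acc 3: bank1 row3 -> MISS (open row3); precharges=2
Acc 4: bank0 row4 -> MISS (open row4); precharges=2
Acc 5: bank0 row0 -> MISS (open row0); precharges=3
Acc 6: bank1 row3 -> HIT
Acc 7: bank0 row1 -> MISS (open row1); precharges=4
Acc 8: bank2 row2 -> MISS (open row2); precharges=4
Acc 9: bank0 row0 -> MISS (open row0); precharges=5
Acc 10: bank2 row0 -> MISS (open row0); precharges=6

Answer: M M M M M H M M M M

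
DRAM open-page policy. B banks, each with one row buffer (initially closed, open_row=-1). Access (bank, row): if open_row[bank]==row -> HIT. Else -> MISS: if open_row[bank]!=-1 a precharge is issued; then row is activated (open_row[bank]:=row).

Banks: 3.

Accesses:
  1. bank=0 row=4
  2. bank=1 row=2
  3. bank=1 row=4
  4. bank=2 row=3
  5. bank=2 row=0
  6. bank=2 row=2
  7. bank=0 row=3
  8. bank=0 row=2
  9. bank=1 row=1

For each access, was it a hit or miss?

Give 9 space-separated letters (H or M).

Answer: M M M M M M M M M

Derivation:
Acc 1: bank0 row4 -> MISS (open row4); precharges=0
Acc 2: bank1 row2 -> MISS (open row2); precharges=0
Acc 3: bank1 row4 -> MISS (open row4); precharges=1
Acc 4: bank2 row3 -> MISS (open row3); precharges=1
Acc 5: bank2 row0 -> MISS (open row0); precharges=2
Acc 6: bank2 row2 -> MISS (open row2); precharges=3
Acc 7: bank0 row3 -> MISS (open row3); precharges=4
Acc 8: bank0 row2 -> MISS (open row2); precharges=5
Acc 9: bank1 row1 -> MISS (open row1); precharges=6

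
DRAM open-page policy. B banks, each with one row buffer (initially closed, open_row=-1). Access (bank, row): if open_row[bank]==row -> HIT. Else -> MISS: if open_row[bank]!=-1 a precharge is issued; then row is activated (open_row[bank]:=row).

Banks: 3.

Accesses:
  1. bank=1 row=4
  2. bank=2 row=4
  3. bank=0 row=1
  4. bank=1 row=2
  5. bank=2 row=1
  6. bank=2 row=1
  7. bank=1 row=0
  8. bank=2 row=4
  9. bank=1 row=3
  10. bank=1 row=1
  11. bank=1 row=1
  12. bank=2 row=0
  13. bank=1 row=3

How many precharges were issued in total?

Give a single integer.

Answer: 8

Derivation:
Acc 1: bank1 row4 -> MISS (open row4); precharges=0
Acc 2: bank2 row4 -> MISS (open row4); precharges=0
Acc 3: bank0 row1 -> MISS (open row1); precharges=0
Acc 4: bank1 row2 -> MISS (open row2); precharges=1
Acc 5: bank2 row1 -> MISS (open row1); precharges=2
Acc 6: bank2 row1 -> HIT
Acc 7: bank1 row0 -> MISS (open row0); precharges=3
Acc 8: bank2 row4 -> MISS (open row4); precharges=4
Acc 9: bank1 row3 -> MISS (open row3); precharges=5
Acc 10: bank1 row1 -> MISS (open row1); precharges=6
Acc 11: bank1 row1 -> HIT
Acc 12: bank2 row0 -> MISS (open row0); precharges=7
Acc 13: bank1 row3 -> MISS (open row3); precharges=8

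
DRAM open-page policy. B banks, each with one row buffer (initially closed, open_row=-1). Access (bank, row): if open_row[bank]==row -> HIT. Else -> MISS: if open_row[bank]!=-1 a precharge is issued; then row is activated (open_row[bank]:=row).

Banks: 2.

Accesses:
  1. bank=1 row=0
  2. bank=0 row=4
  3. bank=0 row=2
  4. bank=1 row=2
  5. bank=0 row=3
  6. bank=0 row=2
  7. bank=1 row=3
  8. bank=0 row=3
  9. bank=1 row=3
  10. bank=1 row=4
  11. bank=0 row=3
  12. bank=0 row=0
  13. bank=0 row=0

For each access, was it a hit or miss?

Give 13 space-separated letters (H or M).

Acc 1: bank1 row0 -> MISS (open row0); precharges=0
Acc 2: bank0 row4 -> MISS (open row4); precharges=0
Acc 3: bank0 row2 -> MISS (open row2); precharges=1
Acc 4: bank1 row2 -> MISS (open row2); precharges=2
Acc 5: bank0 row3 -> MISS (open row3); precharges=3
Acc 6: bank0 row2 -> MISS (open row2); precharges=4
Acc 7: bank1 row3 -> MISS (open row3); precharges=5
Acc 8: bank0 row3 -> MISS (open row3); precharges=6
Acc 9: bank1 row3 -> HIT
Acc 10: bank1 row4 -> MISS (open row4); precharges=7
Acc 11: bank0 row3 -> HIT
Acc 12: bank0 row0 -> MISS (open row0); precharges=8
Acc 13: bank0 row0 -> HIT

Answer: M M M M M M M M H M H M H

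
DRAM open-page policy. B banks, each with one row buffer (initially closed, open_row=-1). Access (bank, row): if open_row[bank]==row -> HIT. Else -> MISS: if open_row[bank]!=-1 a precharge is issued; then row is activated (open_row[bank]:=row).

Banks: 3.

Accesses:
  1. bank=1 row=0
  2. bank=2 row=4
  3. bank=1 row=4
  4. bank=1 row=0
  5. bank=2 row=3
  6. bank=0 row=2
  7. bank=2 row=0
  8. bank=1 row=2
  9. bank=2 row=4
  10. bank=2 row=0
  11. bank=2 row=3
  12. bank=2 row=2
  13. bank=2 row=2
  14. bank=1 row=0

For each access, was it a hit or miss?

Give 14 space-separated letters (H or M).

Acc 1: bank1 row0 -> MISS (open row0); precharges=0
Acc 2: bank2 row4 -> MISS (open row4); precharges=0
Acc 3: bank1 row4 -> MISS (open row4); precharges=1
Acc 4: bank1 row0 -> MISS (open row0); precharges=2
Acc 5: bank2 row3 -> MISS (open row3); precharges=3
Acc 6: bank0 row2 -> MISS (open row2); precharges=3
Acc 7: bank2 row0 -> MISS (open row0); precharges=4
Acc 8: bank1 row2 -> MISS (open row2); precharges=5
Acc 9: bank2 row4 -> MISS (open row4); precharges=6
Acc 10: bank2 row0 -> MISS (open row0); precharges=7
Acc 11: bank2 row3 -> MISS (open row3); precharges=8
Acc 12: bank2 row2 -> MISS (open row2); precharges=9
Acc 13: bank2 row2 -> HIT
Acc 14: bank1 row0 -> MISS (open row0); precharges=10

Answer: M M M M M M M M M M M M H M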